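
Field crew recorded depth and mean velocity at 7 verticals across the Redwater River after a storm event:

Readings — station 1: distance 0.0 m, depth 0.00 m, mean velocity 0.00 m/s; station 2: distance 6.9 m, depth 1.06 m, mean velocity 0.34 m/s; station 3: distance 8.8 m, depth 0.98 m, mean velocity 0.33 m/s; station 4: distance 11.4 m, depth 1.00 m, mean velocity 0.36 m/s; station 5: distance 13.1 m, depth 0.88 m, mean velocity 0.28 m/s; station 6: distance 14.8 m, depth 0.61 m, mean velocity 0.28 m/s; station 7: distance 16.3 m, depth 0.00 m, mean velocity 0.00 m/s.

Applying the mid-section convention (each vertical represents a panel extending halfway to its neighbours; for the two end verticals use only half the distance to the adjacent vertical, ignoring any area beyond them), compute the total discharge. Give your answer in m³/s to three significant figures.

3.78 m³/s

w_2 = (8.8 − 0.0)/2 = 4.4 m; q_2 = 0.34 × 1.06 × 4.4 = 1.586 m³/s
w_3 = (11.4 − 6.9)/2 = 2.25 m; q_3 = 0.33 × 0.98 × 2.25 = 0.7277 m³/s
w_4 = (13.1 − 8.8)/2 = 2.15 m; q_4 = 0.36 × 1.00 × 2.15 = 0.7740 m³/s
w_5 = (14.8 − 11.4)/2 = 1.7 m; q_5 = 0.28 × 0.88 × 1.7 = 0.4189 m³/s
w_6 = (16.3 − 13.1)/2 = 1.6 m; q_6 = 0.28 × 0.61 × 1.6 = 0.2733 m³/s
Stations 1, 7 contribute zero (depth or velocity is 0).
Q = Σ qᵢ = 3.780 m³/s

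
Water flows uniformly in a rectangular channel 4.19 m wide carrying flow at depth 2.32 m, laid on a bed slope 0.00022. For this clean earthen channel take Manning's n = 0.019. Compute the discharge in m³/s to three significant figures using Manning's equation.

A = b·y = 4.19 × 2.32 = 9.721 m²
P = b + 2y = 4.19 + 2×2.32 = 8.830 m
R = A/P = 9.721/8.830 = 1.101 m
Q = (1/n)·A·R^(2/3)·S^(1/2) = (1/0.019) × 9.721 × 1.101^(2/3) × 0.00022^(1/2) = 8.091 m³/s

8.09 m³/s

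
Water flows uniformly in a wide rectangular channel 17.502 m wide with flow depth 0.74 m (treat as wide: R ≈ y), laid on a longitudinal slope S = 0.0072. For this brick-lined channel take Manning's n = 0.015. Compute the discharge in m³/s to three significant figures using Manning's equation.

59.9 m³/s

A = b·y = 17.502 × 0.74 = 12.95 m²
Wide channel: R ≈ y = 0.74 m
Q = (1/n)·A·R^(2/3)·S^(1/2) = (1/0.015) × 12.95 × 0.7400^(2/3) × 0.0072^(1/2) = 59.94 m³/s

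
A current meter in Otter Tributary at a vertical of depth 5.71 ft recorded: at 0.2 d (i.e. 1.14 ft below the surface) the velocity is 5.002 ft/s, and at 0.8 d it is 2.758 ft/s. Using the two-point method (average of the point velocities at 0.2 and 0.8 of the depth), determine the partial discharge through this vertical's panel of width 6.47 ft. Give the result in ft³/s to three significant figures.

v̄ = (5.002 + 2.758) / 2 = 3.880 ft/s
q = v̄ × d × w = 3.880 × 5.71 × 6.47 = 143.3 ft³/s

143 ft³/s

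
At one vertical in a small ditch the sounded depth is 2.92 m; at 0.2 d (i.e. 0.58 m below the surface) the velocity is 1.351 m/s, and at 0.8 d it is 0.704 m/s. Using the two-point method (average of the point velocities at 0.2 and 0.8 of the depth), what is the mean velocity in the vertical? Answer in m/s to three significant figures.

1.03 m/s

v̄ = (1.351 + 0.704) / 2 = 1.028 m/s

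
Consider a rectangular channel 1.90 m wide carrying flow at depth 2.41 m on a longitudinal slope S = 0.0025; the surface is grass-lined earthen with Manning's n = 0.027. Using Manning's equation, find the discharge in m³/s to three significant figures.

6.57 m³/s

A = b·y = 1.90 × 2.41 = 4.579 m²
P = b + 2y = 1.90 + 2×2.41 = 6.720 m
R = A/P = 4.579/6.720 = 0.6814 m
Q = (1/n)·A·R^(2/3)·S^(1/2) = (1/0.027) × 4.579 × 0.6814^(2/3) × 0.0025^(1/2) = 6.566 m³/s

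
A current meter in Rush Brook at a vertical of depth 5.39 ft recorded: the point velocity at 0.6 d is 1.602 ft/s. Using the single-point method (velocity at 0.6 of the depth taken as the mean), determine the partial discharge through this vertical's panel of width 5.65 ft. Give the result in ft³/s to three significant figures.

v̄ = v₀.₆ = 1.602 ft/s
q = v̄ × d × w = 1.602 × 5.39 × 5.65 = 48.79 ft³/s

48.8 ft³/s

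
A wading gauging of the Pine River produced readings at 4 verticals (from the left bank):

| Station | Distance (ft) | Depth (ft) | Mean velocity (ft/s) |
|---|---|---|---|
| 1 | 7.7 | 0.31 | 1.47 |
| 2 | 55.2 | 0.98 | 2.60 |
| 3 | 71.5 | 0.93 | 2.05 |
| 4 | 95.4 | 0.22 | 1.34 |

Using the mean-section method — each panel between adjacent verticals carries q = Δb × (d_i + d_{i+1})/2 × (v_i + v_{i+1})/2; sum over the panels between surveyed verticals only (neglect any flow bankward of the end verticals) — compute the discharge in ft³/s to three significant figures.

Panel 1-2: Δb = 47.5 ft, d̄ = (0.31+0.98)/2 = 0.645, v̄ = (1.47+2.60)/2 = 2.035 → q = 47.5×0.645×2.035 = 62.35 ft³/s
Panel 2-3: Δb = 16.3 ft, d̄ = (0.98+0.93)/2 = 0.955, v̄ = (2.60+2.05)/2 = 2.325 → q = 16.3×0.955×2.325 = 36.19 ft³/s
Panel 3-4: Δb = 23.9 ft, d̄ = (0.93+0.22)/2 = 0.575, v̄ = (2.05+1.34)/2 = 1.695 → q = 23.9×0.575×1.695 = 23.29 ft³/s
Q = Σ q = 121.8 ft³/s

122 ft³/s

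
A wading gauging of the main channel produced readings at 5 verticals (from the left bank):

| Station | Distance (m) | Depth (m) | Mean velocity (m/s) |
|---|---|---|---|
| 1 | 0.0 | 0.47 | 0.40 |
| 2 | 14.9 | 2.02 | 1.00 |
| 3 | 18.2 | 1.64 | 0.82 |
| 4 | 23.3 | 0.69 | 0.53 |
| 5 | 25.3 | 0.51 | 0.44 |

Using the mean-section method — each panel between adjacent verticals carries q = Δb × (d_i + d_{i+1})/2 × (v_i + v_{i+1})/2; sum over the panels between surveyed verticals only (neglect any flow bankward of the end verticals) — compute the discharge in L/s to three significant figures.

Panel 1-2: Δb = 14.9 m, d̄ = (0.47+2.02)/2 = 1.245, v̄ = (0.40+1.00)/2 = 0.7 → q = 14.9×1.245×0.7 = 12.99 m³/s
Panel 2-3: Δb = 3.3 m, d̄ = (2.02+1.64)/2 = 1.83, v̄ = (1.00+0.82)/2 = 0.91 → q = 3.3×1.83×0.91 = 5.495 m³/s
Panel 3-4: Δb = 5.1 m, d̄ = (1.64+0.69)/2 = 1.165, v̄ = (0.82+0.53)/2 = 0.675 → q = 5.1×1.165×0.675 = 4.011 m³/s
Panel 4-5: Δb = 2 m, d̄ = (0.69+0.51)/2 = 0.6, v̄ = (0.53+0.44)/2 = 0.485 → q = 2×0.6×0.485 = 0.5820 m³/s
Q = Σ q = 23.07 m³/s
= 23.07 × 1000 = 23070 L/s

23100 L/s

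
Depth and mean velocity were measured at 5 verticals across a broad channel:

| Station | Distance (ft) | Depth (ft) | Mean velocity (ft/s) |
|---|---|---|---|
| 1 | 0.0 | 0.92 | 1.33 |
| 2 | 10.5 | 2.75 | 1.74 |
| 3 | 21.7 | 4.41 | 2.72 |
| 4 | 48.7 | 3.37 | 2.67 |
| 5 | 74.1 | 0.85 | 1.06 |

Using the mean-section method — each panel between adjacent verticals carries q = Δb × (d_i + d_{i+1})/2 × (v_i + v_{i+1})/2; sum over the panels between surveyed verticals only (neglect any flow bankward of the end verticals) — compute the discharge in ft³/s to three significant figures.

Panel 1-2: Δb = 10.5 ft, d̄ = (0.92+2.75)/2 = 1.835, v̄ = (1.33+1.74)/2 = 1.535 → q = 10.5×1.835×1.535 = 29.58 ft³/s
Panel 2-3: Δb = 11.2 ft, d̄ = (2.75+4.41)/2 = 3.58, v̄ = (1.74+2.72)/2 = 2.23 → q = 11.2×3.58×2.23 = 89.41 ft³/s
Panel 3-4: Δb = 27 ft, d̄ = (4.41+3.37)/2 = 3.89, v̄ = (2.72+2.67)/2 = 2.695 → q = 27×3.89×2.695 = 283.1 ft³/s
Panel 4-5: Δb = 25.4 ft, d̄ = (3.37+0.85)/2 = 2.11, v̄ = (2.67+1.06)/2 = 1.865 → q = 25.4×2.11×1.865 = 99.95 ft³/s
Q = Σ q = 502.0 ft³/s

502 ft³/s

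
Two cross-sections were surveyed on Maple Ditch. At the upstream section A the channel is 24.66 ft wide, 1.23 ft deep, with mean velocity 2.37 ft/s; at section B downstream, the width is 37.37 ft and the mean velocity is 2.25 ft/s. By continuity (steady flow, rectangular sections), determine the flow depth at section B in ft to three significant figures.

Q = A₁V₁ = (24.66×1.23) × 2.37 = 71.89 ft³/s
d₂ = Q/(b₂ V₂) = 71.89/(37.37×2.25) = 0.8550 ft

0.855 ft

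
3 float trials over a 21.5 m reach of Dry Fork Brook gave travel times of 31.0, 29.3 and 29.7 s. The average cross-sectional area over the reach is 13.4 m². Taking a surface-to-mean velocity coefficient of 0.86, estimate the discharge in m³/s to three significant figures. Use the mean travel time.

8.26 m³/s

t̄ = (31.0 + 29.3 + 29.7) / 3 = 30 s
v_surface = L / t̄ = 21.5 / 30 = 0.7167 m/s
v_mean = 0.86 × 0.7167 = 0.6163 m/s
Q = A × v_mean = 13.4 × 0.6163 = 8.259 m³/s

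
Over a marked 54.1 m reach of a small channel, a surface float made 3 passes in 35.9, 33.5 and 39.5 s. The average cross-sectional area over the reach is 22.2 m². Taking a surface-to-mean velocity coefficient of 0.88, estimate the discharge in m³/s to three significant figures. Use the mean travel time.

29.1 m³/s

t̄ = (35.9 + 33.5 + 39.5) / 3 = 36.3 s
v_surface = L / t̄ = 54.1 / 36.3 = 1.490 m/s
v_mean = 0.88 × 1.490 = 1.312 m/s
Q = A × v_mean = 22.2 × 1.312 = 29.12 m³/s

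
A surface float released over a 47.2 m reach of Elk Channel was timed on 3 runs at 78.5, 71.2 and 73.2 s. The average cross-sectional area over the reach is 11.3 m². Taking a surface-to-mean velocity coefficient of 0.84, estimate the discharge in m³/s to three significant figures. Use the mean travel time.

t̄ = (78.5 + 71.2 + 73.2) / 3 = 74.3 s
v_surface = L / t̄ = 47.2 / 74.3 = 0.6353 m/s
v_mean = 0.84 × 0.6353 = 0.5336 m/s
Q = A × v_mean = 11.3 × 0.5336 = 6.030 m³/s

6.03 m³/s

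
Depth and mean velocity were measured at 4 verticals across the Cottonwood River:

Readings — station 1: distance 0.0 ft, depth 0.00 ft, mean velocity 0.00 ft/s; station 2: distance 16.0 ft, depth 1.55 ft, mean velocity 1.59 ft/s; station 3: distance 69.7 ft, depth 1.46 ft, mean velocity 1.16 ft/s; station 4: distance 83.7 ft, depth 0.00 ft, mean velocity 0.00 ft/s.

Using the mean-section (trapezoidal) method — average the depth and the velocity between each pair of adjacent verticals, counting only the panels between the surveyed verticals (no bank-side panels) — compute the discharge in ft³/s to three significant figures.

Panel 1-2: Δb = 16 ft, d̄ = (0.00+1.55)/2 = 0.775, v̄ = (0.00+1.59)/2 = 0.795 → q = 16×0.775×0.795 = 9.858 ft³/s
Panel 2-3: Δb = 53.7 ft, d̄ = (1.55+1.46)/2 = 1.505, v̄ = (1.59+1.16)/2 = 1.375 → q = 53.7×1.505×1.375 = 111.1 ft³/s
Panel 3-4: Δb = 14 ft, d̄ = (1.46+0.00)/2 = 0.73, v̄ = (1.16+0.00)/2 = 0.58 → q = 14×0.73×0.58 = 5.928 ft³/s
Q = Σ q = 126.9 ft³/s

127 ft³/s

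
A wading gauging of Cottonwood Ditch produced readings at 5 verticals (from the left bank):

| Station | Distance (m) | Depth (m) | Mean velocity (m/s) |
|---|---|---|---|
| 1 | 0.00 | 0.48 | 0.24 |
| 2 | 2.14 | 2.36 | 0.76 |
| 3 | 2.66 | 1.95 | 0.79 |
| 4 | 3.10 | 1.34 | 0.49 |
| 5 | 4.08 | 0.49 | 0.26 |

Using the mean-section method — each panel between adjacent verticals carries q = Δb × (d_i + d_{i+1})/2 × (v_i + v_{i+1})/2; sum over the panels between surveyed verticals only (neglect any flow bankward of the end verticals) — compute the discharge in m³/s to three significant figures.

Panel 1-2: Δb = 2.14 m, d̄ = (0.48+2.36)/2 = 1.42, v̄ = (0.24+0.76)/2 = 0.5 → q = 2.14×1.42×0.5 = 1.519 m³/s
Panel 2-3: Δb = 0.52 m, d̄ = (2.36+1.95)/2 = 2.155, v̄ = (0.76+0.79)/2 = 0.775 → q = 0.52×2.155×0.775 = 0.8685 m³/s
Panel 3-4: Δb = 0.44 m, d̄ = (1.95+1.34)/2 = 1.645, v̄ = (0.79+0.49)/2 = 0.64 → q = 0.44×1.645×0.64 = 0.4632 m³/s
Panel 4-5: Δb = 0.98 m, d̄ = (1.34+0.49)/2 = 0.915, v̄ = (0.49+0.26)/2 = 0.375 → q = 0.98×0.915×0.375 = 0.3363 m³/s
Q = Σ q = 3.187 m³/s

3.19 m³/s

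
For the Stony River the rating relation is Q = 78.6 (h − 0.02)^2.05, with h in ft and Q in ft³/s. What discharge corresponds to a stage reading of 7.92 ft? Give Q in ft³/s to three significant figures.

Q = 78.6 × (7.92 − 0.02)^2.05 = 78.6 × 7.9^2.05 = 5439 ft³/s

5440 ft³/s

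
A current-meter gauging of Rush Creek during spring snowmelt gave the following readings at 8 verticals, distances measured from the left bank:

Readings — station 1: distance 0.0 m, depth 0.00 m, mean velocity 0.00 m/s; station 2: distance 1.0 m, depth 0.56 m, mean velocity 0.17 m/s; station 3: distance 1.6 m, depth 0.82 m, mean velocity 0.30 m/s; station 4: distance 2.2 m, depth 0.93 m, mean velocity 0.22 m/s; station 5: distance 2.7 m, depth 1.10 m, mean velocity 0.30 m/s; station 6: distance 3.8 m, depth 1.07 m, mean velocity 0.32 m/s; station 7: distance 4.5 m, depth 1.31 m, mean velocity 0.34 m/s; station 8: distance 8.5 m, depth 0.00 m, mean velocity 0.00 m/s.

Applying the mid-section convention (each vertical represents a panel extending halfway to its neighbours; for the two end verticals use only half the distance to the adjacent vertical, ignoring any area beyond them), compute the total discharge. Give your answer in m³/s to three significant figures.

w_2 = (1.6 − 0.0)/2 = 0.8 m; q_2 = 0.17 × 0.56 × 0.8 = 0.07616 m³/s
w_3 = (2.2 − 1.0)/2 = 0.6 m; q_3 = 0.30 × 0.82 × 0.6 = 0.1476 m³/s
w_4 = (2.7 − 1.6)/2 = 0.55 m; q_4 = 0.22 × 0.93 × 0.55 = 0.1125 m³/s
w_5 = (3.8 − 2.2)/2 = 0.8 m; q_5 = 0.30 × 1.10 × 0.8 = 0.2640 m³/s
w_6 = (4.5 − 2.7)/2 = 0.9 m; q_6 = 0.32 × 1.07 × 0.9 = 0.3082 m³/s
w_7 = (8.5 − 3.8)/2 = 2.35 m; q_7 = 0.34 × 1.31 × 2.35 = 1.047 m³/s
Stations 1, 8 contribute zero (depth or velocity is 0).
Q = Σ qᵢ = 1.955 m³/s

1.96 m³/s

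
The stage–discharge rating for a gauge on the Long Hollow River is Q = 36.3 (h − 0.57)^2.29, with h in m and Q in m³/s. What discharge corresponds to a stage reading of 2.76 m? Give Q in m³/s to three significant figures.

Q = 36.3 × (2.76 − 0.57)^2.29 = 36.3 × 2.19^2.29 = 218.5 m³/s

219 m³/s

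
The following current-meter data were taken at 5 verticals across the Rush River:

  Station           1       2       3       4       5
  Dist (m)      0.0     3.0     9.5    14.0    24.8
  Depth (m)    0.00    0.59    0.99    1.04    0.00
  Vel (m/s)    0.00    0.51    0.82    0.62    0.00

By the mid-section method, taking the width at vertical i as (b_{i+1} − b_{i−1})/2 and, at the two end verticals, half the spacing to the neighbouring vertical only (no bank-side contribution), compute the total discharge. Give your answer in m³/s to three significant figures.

w_2 = (9.5 − 0.0)/2 = 4.75 m; q_2 = 0.51 × 0.59 × 4.75 = 1.429 m³/s
w_3 = (14.0 − 3.0)/2 = 5.5 m; q_3 = 0.82 × 0.99 × 5.5 = 4.465 m³/s
w_4 = (24.8 − 9.5)/2 = 7.65 m; q_4 = 0.62 × 1.04 × 7.65 = 4.933 m³/s
Stations 1, 5 contribute zero (depth or velocity is 0).
Q = Σ qᵢ = 10.83 m³/s

10.8 m³/s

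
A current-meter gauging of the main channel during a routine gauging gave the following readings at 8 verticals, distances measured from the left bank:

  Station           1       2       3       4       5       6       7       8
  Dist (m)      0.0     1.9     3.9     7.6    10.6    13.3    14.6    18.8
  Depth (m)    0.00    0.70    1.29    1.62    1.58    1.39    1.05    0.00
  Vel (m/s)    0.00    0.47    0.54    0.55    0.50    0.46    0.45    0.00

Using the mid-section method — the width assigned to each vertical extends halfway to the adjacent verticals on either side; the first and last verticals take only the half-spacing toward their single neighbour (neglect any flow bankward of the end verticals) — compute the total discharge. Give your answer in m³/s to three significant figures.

10.4 m³/s

w_2 = (3.9 − 0.0)/2 = 1.95 m; q_2 = 0.47 × 0.70 × 1.95 = 0.6416 m³/s
w_3 = (7.6 − 1.9)/2 = 2.85 m; q_3 = 0.54 × 1.29 × 2.85 = 1.985 m³/s
w_4 = (10.6 − 3.9)/2 = 3.35 m; q_4 = 0.55 × 1.62 × 3.35 = 2.985 m³/s
w_5 = (13.3 − 7.6)/2 = 2.85 m; q_5 = 0.50 × 1.58 × 2.85 = 2.252 m³/s
w_6 = (14.6 − 10.6)/2 = 2 m; q_6 = 0.46 × 1.39 × 2 = 1.279 m³/s
w_7 = (18.8 − 13.3)/2 = 2.75 m; q_7 = 0.45 × 1.05 × 2.75 = 1.299 m³/s
Stations 1, 8 contribute zero (depth or velocity is 0).
Q = Σ qᵢ = 10.44 m³/s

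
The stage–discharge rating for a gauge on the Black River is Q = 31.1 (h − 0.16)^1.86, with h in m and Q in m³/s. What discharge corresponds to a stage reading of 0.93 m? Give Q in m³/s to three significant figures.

Q = 31.1 × (0.93 − 0.16)^1.86 = 31.1 × 0.77^1.86 = 19.13 m³/s

19.1 m³/s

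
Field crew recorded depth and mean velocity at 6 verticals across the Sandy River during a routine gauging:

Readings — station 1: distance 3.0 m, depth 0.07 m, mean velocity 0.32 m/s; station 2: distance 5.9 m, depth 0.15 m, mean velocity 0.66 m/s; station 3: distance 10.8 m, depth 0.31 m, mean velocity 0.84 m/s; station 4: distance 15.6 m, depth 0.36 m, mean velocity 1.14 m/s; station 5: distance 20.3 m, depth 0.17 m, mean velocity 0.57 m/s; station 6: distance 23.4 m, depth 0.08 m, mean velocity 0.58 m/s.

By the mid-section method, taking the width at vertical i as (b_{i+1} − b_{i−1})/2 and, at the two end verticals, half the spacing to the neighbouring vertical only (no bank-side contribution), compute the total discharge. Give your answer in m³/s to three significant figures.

4.08 m³/s

w_1 = (5.9 − 3.0)/2 = 1.45 m; q_1 = 0.32 × 0.07 × 1.45 = 0.03248 m³/s
w_2 = (10.8 − 3.0)/2 = 3.9 m; q_2 = 0.66 × 0.15 × 3.9 = 0.3861 m³/s
w_3 = (15.6 − 5.9)/2 = 4.85 m; q_3 = 0.84 × 0.31 × 4.85 = 1.263 m³/s
w_4 = (20.3 − 10.8)/2 = 4.75 m; q_4 = 1.14 × 0.36 × 4.75 = 1.949 m³/s
w_5 = (23.4 − 15.6)/2 = 3.9 m; q_5 = 0.57 × 0.17 × 3.9 = 0.3779 m³/s
w_6 = (23.4 − 20.3)/2 = 1.55 m; q_6 = 0.58 × 0.08 × 1.55 = 0.07192 m³/s
Q = Σ qᵢ = 4.081 m³/s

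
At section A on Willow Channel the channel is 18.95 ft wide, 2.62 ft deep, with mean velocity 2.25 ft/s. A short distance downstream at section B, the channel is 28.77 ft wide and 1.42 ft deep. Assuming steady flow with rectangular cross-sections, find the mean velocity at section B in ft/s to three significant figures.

2.73 ft/s

Q = A₁V₁ = (18.95×2.62) × 2.25 = 111.7 ft³/s
A₂ = 28.77 × 1.42 = 40.85 ft²
V₂ = Q/A₂ = 111.7/40.85 = 2.734 ft/s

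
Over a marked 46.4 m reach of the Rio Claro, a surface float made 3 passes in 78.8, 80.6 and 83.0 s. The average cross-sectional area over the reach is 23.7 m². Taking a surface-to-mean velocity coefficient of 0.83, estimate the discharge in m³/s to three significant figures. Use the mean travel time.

t̄ = (78.8 + 80.6 + 83.0) / 3 = 80.8 s
v_surface = L / t̄ = 46.4 / 80.8 = 0.5743 m/s
v_mean = 0.83 × 0.5743 = 0.4766 m/s
Q = A × v_mean = 23.7 × 0.4766 = 11.30 m³/s

11.3 m³/s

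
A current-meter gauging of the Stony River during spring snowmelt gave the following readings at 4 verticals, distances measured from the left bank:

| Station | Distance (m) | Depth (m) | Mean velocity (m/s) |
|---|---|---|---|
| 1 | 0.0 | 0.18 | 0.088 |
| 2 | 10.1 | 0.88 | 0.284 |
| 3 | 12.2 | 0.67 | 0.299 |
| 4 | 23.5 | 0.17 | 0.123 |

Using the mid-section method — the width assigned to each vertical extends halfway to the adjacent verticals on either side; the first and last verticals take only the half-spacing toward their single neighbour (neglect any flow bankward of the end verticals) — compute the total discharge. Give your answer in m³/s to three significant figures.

w_1 = (10.1 − 0.0)/2 = 5.05 m; q_1 = 0.088 × 0.18 × 5.05 = 0.07999 m³/s
w_2 = (12.2 − 0.0)/2 = 6.1 m; q_2 = 0.284 × 0.88 × 6.1 = 1.525 m³/s
w_3 = (23.5 − 10.1)/2 = 6.7 m; q_3 = 0.299 × 0.67 × 6.7 = 1.342 m³/s
w_4 = (23.5 − 12.2)/2 = 5.65 m; q_4 = 0.123 × 0.17 × 5.65 = 0.1181 m³/s
Q = Σ qᵢ = 3.065 m³/s

3.06 m³/s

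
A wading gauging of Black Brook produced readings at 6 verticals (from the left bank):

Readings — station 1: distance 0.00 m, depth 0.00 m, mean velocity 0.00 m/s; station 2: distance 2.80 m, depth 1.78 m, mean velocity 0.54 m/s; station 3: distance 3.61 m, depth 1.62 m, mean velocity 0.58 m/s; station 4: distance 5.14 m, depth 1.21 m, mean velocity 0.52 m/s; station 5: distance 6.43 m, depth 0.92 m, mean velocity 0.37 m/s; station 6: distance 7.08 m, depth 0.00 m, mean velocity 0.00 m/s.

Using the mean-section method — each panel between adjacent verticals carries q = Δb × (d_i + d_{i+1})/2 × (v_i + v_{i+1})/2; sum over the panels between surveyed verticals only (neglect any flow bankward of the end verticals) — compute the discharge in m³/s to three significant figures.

Panel 1-2: Δb = 2.8 m, d̄ = (0.00+1.78)/2 = 0.89, v̄ = (0.00+0.54)/2 = 0.27 → q = 2.8×0.89×0.27 = 0.6728 m³/s
Panel 2-3: Δb = 0.81 m, d̄ = (1.78+1.62)/2 = 1.7, v̄ = (0.54+0.58)/2 = 0.56 → q = 0.81×1.7×0.56 = 0.7711 m³/s
Panel 3-4: Δb = 1.53 m, d̄ = (1.62+1.21)/2 = 1.415, v̄ = (0.58+0.52)/2 = 0.55 → q = 1.53×1.415×0.55 = 1.191 m³/s
Panel 4-5: Δb = 1.29 m, d̄ = (1.21+0.92)/2 = 1.065, v̄ = (0.52+0.37)/2 = 0.445 → q = 1.29×1.065×0.445 = 0.6114 m³/s
Panel 5-6: Δb = 0.65 m, d̄ = (0.92+0.00)/2 = 0.46, v̄ = (0.37+0.00)/2 = 0.185 → q = 0.65×0.46×0.185 = 0.05532 m³/s
Q = Σ q = 3.301 m³/s

3.30 m³/s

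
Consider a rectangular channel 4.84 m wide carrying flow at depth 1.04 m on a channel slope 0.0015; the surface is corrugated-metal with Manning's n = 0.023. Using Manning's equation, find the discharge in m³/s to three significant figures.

6.86 m³/s

A = b·y = 4.84 × 1.04 = 5.034 m²
P = b + 2y = 4.84 + 2×1.04 = 6.920 m
R = A/P = 5.034/6.920 = 0.7274 m
Q = (1/n)·A·R^(2/3)·S^(1/2) = (1/0.023) × 5.034 × 0.7274^(2/3) × 0.0015^(1/2) = 6.856 m³/s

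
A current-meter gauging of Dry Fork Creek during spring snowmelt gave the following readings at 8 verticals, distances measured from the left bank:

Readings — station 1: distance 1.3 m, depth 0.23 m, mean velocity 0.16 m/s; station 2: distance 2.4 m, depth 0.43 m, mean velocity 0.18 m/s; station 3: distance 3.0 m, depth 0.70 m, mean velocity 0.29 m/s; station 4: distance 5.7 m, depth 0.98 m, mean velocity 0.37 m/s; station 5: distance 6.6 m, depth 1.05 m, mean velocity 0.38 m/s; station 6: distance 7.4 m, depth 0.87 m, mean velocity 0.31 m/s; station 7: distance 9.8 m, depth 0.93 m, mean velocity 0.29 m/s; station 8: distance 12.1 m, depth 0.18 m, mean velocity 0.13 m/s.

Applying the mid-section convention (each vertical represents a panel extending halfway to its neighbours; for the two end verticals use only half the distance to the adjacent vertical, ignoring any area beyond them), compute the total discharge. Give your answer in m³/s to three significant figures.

2.51 m³/s

w_1 = (2.4 − 1.3)/2 = 0.55 m; q_1 = 0.16 × 0.23 × 0.55 = 0.02024 m³/s
w_2 = (3.0 − 1.3)/2 = 0.85 m; q_2 = 0.18 × 0.43 × 0.85 = 0.06579 m³/s
w_3 = (5.7 − 2.4)/2 = 1.65 m; q_3 = 0.29 × 0.70 × 1.65 = 0.3350 m³/s
w_4 = (6.6 − 3.0)/2 = 1.8 m; q_4 = 0.37 × 0.98 × 1.8 = 0.6527 m³/s
w_5 = (7.4 − 5.7)/2 = 0.85 m; q_5 = 0.38 × 1.05 × 0.85 = 0.3392 m³/s
w_6 = (9.8 − 6.6)/2 = 1.6 m; q_6 = 0.31 × 0.87 × 1.6 = 0.4315 m³/s
w_7 = (12.1 − 7.4)/2 = 2.35 m; q_7 = 0.29 × 0.93 × 2.35 = 0.6338 m³/s
w_8 = (12.1 − 9.8)/2 = 1.15 m; q_8 = 0.13 × 0.18 × 1.15 = 0.02691 m³/s
Q = Σ qᵢ = 2.505 m³/s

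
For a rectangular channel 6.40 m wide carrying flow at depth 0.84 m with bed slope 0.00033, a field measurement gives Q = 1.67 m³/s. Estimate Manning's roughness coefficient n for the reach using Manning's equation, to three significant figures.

A = b·y = 6.40 × 0.84 = 5.376 m²
P = b + 2y = 6.40 + 2×0.84 = 8.080 m
R = A/P = 5.376/8.080 = 0.6653 m
n = (1/Q)·A·R^(2/3)·S^(1/2) = (1/1.67) × 5.376 × 0.7621 × 0.01817 = 0.04457

0.0446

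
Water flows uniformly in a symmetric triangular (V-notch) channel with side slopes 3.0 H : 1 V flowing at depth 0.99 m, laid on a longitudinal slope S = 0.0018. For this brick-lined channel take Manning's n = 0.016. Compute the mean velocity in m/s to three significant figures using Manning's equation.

A = z·y² = 3.0×0.99² = 2.940 m²
P = 2y√(1+z²) = 2×0.99×√(1+3.0²) = 6.261 m
R = A/P = 2.940/6.261 = 0.4696 m
Q = (1/n)·A·R^(2/3)·S^(1/2) = (1/0.016) × 2.940 × 0.4696^(2/3) × 0.0018^(1/2) = 4.710 m³/s
V = Q/A = 4.710/2.940 = 1.602 m/s

1.60 m/s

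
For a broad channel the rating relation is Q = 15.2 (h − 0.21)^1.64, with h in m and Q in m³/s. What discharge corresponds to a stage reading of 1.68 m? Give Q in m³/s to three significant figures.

28.6 m³/s

Q = 15.2 × (1.68 − 0.21)^1.64 = 15.2 × 1.47^1.64 = 28.59 m³/s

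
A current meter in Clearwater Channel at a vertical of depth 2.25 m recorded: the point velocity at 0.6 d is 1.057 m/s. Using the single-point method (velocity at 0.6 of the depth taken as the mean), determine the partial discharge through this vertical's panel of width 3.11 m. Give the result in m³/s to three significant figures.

7.40 m³/s

v̄ = v₀.₆ = 1.057 m/s
q = v̄ × d × w = 1.057 × 2.25 × 3.11 = 7.396 m³/s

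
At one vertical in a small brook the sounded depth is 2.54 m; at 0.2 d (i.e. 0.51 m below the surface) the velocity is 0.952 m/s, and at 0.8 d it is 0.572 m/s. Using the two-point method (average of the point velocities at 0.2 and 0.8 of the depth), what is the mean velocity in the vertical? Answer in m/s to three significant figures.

v̄ = (0.952 + 0.572) / 2 = 0.7620 m/s

0.762 m/s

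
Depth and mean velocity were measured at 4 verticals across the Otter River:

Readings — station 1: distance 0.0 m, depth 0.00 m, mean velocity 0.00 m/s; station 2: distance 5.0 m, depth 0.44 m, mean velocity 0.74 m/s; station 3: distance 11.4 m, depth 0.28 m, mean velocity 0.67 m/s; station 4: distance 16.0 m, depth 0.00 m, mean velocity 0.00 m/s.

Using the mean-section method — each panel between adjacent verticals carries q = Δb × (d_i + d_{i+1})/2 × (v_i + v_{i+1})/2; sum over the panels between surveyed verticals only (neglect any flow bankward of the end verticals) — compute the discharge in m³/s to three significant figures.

Panel 1-2: Δb = 5 m, d̄ = (0.00+0.44)/2 = 0.22, v̄ = (0.00+0.74)/2 = 0.37 → q = 5×0.22×0.37 = 0.4070 m³/s
Panel 2-3: Δb = 6.4 m, d̄ = (0.44+0.28)/2 = 0.36, v̄ = (0.74+0.67)/2 = 0.705 → q = 6.4×0.36×0.705 = 1.624 m³/s
Panel 3-4: Δb = 4.6 m, d̄ = (0.28+0.00)/2 = 0.14, v̄ = (0.67+0.00)/2 = 0.335 → q = 4.6×0.14×0.335 = 0.2157 m³/s
Q = Σ q = 2.247 m³/s

2.25 m³/s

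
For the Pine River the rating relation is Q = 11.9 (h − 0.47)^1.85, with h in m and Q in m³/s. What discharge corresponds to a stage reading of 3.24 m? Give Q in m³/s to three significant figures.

78.4 m³/s

Q = 11.9 × (3.24 − 0.47)^1.85 = 11.9 × 2.77^1.85 = 78.37 m³/s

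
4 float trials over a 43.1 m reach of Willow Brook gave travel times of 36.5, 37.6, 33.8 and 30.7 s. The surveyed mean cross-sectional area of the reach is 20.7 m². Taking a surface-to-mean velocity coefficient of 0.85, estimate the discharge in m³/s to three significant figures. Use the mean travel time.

21.9 m³/s

t̄ = (36.5 + 37.6 + 33.8 + 30.7) / 4 = 34.65 s
v_surface = L / t̄ = 43.1 / 34.65 = 1.244 m/s
v_mean = 0.85 × 1.244 = 1.057 m/s
Q = A × v_mean = 20.7 × 1.057 = 21.89 m³/s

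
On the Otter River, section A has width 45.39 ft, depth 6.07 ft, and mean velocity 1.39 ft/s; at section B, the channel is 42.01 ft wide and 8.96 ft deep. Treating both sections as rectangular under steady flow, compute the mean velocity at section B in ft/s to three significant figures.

1.02 ft/s

Q = A₁V₁ = (45.39×6.07) × 1.39 = 383.0 ft³/s
A₂ = 42.01 × 8.96 = 376.4 ft²
V₂ = Q/A₂ = 383.0/376.4 = 1.017 ft/s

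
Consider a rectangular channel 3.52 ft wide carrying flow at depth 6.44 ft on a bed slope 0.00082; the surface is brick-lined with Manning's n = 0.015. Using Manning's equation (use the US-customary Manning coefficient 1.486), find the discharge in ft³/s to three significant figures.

A = b·y = 3.52 × 6.44 = 22.67 ft²
P = b + 2y = 3.52 + 2×6.44 = 16.40 ft
R = A/P = 22.67/16.40 = 1.382 ft
Q = (1.486/n)·A·R^(2/3)·S^(1/2) = (1.486/0.015) × 22.67 × 1.382^(2/3) × 0.00082^(1/2) = 79.80 ft³/s

79.8 ft³/s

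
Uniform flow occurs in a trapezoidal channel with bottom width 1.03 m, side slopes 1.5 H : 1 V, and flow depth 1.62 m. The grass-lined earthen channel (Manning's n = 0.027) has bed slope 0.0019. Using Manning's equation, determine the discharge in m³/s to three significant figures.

A = (b + z·y)·y = (1.03 + 1.5×1.62)×1.62 = 5.605 m²
P = b + 2y√(1+z²) = 1.03 + 2×1.62×√(1+1.5²) = 6.871 m
R = A/P = 5.605/6.871 = 0.8158 m
Q = (1/n)·A·R^(2/3)·S^(1/2) = (1/0.027) × 5.605 × 0.8158^(2/3) × 0.0019^(1/2) = 7.900 m³/s

7.90 m³/s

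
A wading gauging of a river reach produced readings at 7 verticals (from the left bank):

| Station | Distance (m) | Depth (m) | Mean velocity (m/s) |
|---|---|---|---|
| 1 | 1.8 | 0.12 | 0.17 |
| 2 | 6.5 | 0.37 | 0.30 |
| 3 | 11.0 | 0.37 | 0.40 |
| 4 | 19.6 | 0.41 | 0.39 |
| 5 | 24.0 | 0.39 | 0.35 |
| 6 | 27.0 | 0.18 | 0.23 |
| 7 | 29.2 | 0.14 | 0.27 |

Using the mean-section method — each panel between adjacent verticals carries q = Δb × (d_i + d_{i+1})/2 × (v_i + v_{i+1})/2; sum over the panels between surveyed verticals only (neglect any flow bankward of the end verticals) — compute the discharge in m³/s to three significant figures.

Panel 1-2: Δb = 4.7 m, d̄ = (0.12+0.37)/2 = 0.245, v̄ = (0.17+0.30)/2 = 0.235 → q = 4.7×0.245×0.235 = 0.2706 m³/s
Panel 2-3: Δb = 4.5 m, d̄ = (0.37+0.37)/2 = 0.37, v̄ = (0.30+0.40)/2 = 0.35 → q = 4.5×0.37×0.35 = 0.5828 m³/s
Panel 3-4: Δb = 8.6 m, d̄ = (0.37+0.41)/2 = 0.39, v̄ = (0.40+0.39)/2 = 0.395 → q = 8.6×0.39×0.395 = 1.325 m³/s
Panel 4-5: Δb = 4.4 m, d̄ = (0.41+0.39)/2 = 0.4, v̄ = (0.39+0.35)/2 = 0.37 → q = 4.4×0.4×0.37 = 0.6512 m³/s
Panel 5-6: Δb = 3 m, d̄ = (0.39+0.18)/2 = 0.285, v̄ = (0.35+0.23)/2 = 0.29 → q = 3×0.285×0.29 = 0.2480 m³/s
Panel 6-7: Δb = 2.2 m, d̄ = (0.18+0.14)/2 = 0.16, v̄ = (0.23+0.27)/2 = 0.25 → q = 2.2×0.16×0.25 = 0.08800 m³/s
Q = Σ q = 3.165 m³/s

3.17 m³/s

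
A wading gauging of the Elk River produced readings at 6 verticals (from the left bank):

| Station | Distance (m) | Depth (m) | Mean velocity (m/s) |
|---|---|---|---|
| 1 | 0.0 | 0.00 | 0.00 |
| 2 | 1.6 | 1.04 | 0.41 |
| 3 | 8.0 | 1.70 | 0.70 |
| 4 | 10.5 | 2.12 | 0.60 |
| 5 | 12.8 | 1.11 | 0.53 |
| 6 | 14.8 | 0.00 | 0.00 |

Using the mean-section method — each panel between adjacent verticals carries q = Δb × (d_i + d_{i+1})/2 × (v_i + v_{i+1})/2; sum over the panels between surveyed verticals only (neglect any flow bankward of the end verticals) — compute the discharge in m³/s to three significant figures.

Panel 1-2: Δb = 1.6 m, d̄ = (0.00+1.04)/2 = 0.52, v̄ = (0.00+0.41)/2 = 0.205 → q = 1.6×0.52×0.205 = 0.1706 m³/s
Panel 2-3: Δb = 6.4 m, d̄ = (1.04+1.70)/2 = 1.37, v̄ = (0.41+0.70)/2 = 0.555 → q = 6.4×1.37×0.555 = 4.866 m³/s
Panel 3-4: Δb = 2.5 m, d̄ = (1.70+2.12)/2 = 1.91, v̄ = (0.70+0.60)/2 = 0.65 → q = 2.5×1.91×0.65 = 3.104 m³/s
Panel 4-5: Δb = 2.3 m, d̄ = (2.12+1.11)/2 = 1.615, v̄ = (0.60+0.53)/2 = 0.565 → q = 2.3×1.615×0.565 = 2.099 m³/s
Panel 5-6: Δb = 2 m, d̄ = (1.11+0.00)/2 = 0.555, v̄ = (0.53+0.00)/2 = 0.265 → q = 2×0.555×0.265 = 0.2942 m³/s
Q = Σ q = 10.53 m³/s

10.5 m³/s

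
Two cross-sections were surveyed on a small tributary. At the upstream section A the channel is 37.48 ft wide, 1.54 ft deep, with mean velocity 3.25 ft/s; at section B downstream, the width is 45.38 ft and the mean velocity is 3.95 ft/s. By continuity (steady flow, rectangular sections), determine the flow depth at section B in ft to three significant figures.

Q = A₁V₁ = (37.48×1.54) × 3.25 = 187.6 ft³/s
d₂ = Q/(b₂ V₂) = 187.6/(45.38×3.95) = 1.047 ft

1.05 ft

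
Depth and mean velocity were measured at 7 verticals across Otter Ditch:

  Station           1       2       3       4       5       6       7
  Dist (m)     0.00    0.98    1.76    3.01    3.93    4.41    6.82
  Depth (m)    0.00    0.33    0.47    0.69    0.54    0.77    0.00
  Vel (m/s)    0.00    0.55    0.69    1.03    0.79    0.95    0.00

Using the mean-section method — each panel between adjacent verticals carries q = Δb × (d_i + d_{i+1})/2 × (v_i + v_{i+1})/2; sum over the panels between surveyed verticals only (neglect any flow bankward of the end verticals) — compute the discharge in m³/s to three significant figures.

2.09 m³/s

Panel 1-2: Δb = 0.98 m, d̄ = (0.00+0.33)/2 = 0.165, v̄ = (0.00+0.55)/2 = 0.275 → q = 0.98×0.165×0.275 = 0.04447 m³/s
Panel 2-3: Δb = 0.78 m, d̄ = (0.33+0.47)/2 = 0.4, v̄ = (0.55+0.69)/2 = 0.62 → q = 0.78×0.4×0.62 = 0.1934 m³/s
Panel 3-4: Δb = 1.25 m, d̄ = (0.47+0.69)/2 = 0.58, v̄ = (0.69+1.03)/2 = 0.86 → q = 1.25×0.58×0.86 = 0.6235 m³/s
Panel 4-5: Δb = 0.92 m, d̄ = (0.69+0.54)/2 = 0.615, v̄ = (1.03+0.79)/2 = 0.91 → q = 0.92×0.615×0.91 = 0.5149 m³/s
Panel 5-6: Δb = 0.48 m, d̄ = (0.54+0.77)/2 = 0.655, v̄ = (0.79+0.95)/2 = 0.87 → q = 0.48×0.655×0.87 = 0.2735 m³/s
Panel 6-7: Δb = 2.41 m, d̄ = (0.77+0.00)/2 = 0.385, v̄ = (0.95+0.00)/2 = 0.475 → q = 2.41×0.385×0.475 = 0.4407 m³/s
Q = Σ q = 2.091 m³/s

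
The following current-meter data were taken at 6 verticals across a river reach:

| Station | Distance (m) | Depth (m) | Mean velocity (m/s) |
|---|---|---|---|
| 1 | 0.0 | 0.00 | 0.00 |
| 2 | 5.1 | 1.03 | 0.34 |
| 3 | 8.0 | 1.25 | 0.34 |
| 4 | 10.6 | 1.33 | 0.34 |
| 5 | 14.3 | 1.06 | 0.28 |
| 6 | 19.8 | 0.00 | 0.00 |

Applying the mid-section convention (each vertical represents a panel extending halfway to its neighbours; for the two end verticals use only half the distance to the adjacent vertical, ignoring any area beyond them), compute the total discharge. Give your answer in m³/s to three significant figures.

w_2 = (8.0 − 0.0)/2 = 4 m; q_2 = 0.34 × 1.03 × 4 = 1.401 m³/s
w_3 = (10.6 − 5.1)/2 = 2.75 m; q_3 = 0.34 × 1.25 × 2.75 = 1.169 m³/s
w_4 = (14.3 − 8.0)/2 = 3.15 m; q_4 = 0.34 × 1.33 × 3.15 = 1.424 m³/s
w_5 = (19.8 − 10.6)/2 = 4.6 m; q_5 = 0.28 × 1.06 × 4.6 = 1.365 m³/s
Stations 1, 6 contribute zero (depth or velocity is 0).
Q = Σ qᵢ = 5.359 m³/s

5.36 m³/s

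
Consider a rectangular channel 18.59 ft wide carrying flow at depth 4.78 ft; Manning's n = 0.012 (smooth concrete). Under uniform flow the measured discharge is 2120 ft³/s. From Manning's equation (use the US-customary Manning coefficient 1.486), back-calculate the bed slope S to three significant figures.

0.00802

A = b·y = 18.59 × 4.78 = 88.86 ft²
P = b + 2y = 18.59 + 2×4.78 = 28.15 ft
R = A/P = 88.86/28.15 = 3.157 ft
S = (Q·n / (1.486·A·R^(2/3)))² = (2120×0.012 / (1.486×88.86×2.152))² = 0.008016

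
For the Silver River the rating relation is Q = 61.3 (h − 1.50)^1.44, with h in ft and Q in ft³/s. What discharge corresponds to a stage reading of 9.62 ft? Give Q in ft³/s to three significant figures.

Q = 61.3 × (9.62 − 1.50)^1.44 = 61.3 × 8.12^1.44 = 1251 ft³/s

1250 ft³/s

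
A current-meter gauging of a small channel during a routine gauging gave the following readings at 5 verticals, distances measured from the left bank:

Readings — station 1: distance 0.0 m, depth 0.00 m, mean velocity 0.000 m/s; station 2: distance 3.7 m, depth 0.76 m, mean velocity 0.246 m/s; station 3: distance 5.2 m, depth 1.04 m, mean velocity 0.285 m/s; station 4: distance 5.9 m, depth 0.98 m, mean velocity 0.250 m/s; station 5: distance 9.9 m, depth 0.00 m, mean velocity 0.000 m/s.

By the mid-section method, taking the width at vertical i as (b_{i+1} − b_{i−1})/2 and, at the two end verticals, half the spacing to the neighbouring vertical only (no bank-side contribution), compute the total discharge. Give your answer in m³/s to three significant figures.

w_2 = (5.2 − 0.0)/2 = 2.6 m; q_2 = 0.246 × 0.76 × 2.6 = 0.4861 m³/s
w_3 = (5.9 − 3.7)/2 = 1.1 m; q_3 = 0.285 × 1.04 × 1.1 = 0.3260 m³/s
w_4 = (9.9 − 5.2)/2 = 2.35 m; q_4 = 0.250 × 0.98 × 2.35 = 0.5758 m³/s
Stations 1, 5 contribute zero (depth or velocity is 0).
Q = Σ qᵢ = 1.388 m³/s

1.39 m³/s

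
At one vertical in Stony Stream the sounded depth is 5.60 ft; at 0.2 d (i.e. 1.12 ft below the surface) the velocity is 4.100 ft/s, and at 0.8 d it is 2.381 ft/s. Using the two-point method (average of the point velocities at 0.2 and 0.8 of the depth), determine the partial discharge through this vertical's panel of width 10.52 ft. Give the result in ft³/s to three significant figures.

191 ft³/s

v̄ = (4.100 + 2.381) / 2 = 3.241 ft/s
q = v̄ × d × w = 3.241 × 5.60 × 10.52 = 190.9 ft³/s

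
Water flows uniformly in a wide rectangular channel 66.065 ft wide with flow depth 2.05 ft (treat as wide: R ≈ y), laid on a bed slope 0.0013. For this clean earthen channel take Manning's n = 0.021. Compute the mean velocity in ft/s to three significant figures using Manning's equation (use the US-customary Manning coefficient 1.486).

4.12 ft/s

A = b·y = 66.065 × 2.05 = 135.4 ft²
Wide channel: R ≈ y = 2.05 ft
Q = (1.486/n)·A·R^(2/3)·S^(1/2) = (1.486/0.021) × 135.4 × 2.050^(2/3) × 0.0013^(1/2) = 557.6 ft³/s
V = Q/A = 557.6/135.4 = 4.117 ft/s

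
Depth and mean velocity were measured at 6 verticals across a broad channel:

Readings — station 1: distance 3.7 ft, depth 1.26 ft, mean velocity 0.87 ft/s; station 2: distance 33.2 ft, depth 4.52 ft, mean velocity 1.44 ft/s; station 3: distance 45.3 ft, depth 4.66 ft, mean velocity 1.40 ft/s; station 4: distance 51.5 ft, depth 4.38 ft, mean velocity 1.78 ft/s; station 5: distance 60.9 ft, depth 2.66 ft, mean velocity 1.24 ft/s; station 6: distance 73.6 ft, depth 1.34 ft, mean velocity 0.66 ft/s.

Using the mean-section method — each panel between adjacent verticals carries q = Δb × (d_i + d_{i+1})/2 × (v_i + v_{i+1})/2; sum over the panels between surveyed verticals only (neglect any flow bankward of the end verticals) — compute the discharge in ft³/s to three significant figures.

Panel 1-2: Δb = 29.5 ft, d̄ = (1.26+4.52)/2 = 2.89, v̄ = (0.87+1.44)/2 = 1.155 → q = 29.5×2.89×1.155 = 98.47 ft³/s
Panel 2-3: Δb = 12.1 ft, d̄ = (4.52+4.66)/2 = 4.59, v̄ = (1.44+1.40)/2 = 1.42 → q = 12.1×4.59×1.42 = 78.87 ft³/s
Panel 3-4: Δb = 6.2 ft, d̄ = (4.66+4.38)/2 = 4.52, v̄ = (1.40+1.78)/2 = 1.59 → q = 6.2×4.52×1.59 = 44.56 ft³/s
Panel 4-5: Δb = 9.4 ft, d̄ = (4.38+2.66)/2 = 3.52, v̄ = (1.78+1.24)/2 = 1.51 → q = 9.4×3.52×1.51 = 49.96 ft³/s
Panel 5-6: Δb = 12.7 ft, d̄ = (2.66+1.34)/2 = 2, v̄ = (1.24+0.66)/2 = 0.95 → q = 12.7×2×0.95 = 24.13 ft³/s
Q = Σ q = 296.0 ft³/s

296 ft³/s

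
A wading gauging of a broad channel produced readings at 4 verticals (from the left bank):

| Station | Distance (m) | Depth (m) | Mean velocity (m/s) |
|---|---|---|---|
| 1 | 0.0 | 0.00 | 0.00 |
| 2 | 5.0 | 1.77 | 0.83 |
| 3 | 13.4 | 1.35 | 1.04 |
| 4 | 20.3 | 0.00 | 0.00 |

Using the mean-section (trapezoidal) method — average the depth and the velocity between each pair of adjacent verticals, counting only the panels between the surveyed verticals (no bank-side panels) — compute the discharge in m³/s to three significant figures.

16.5 m³/s

Panel 1-2: Δb = 5 m, d̄ = (0.00+1.77)/2 = 0.885, v̄ = (0.00+0.83)/2 = 0.415 → q = 5×0.885×0.415 = 1.836 m³/s
Panel 2-3: Δb = 8.4 m, d̄ = (1.77+1.35)/2 = 1.56, v̄ = (0.83+1.04)/2 = 0.935 → q = 8.4×1.56×0.935 = 12.25 m³/s
Panel 3-4: Δb = 6.9 m, d̄ = (1.35+0.00)/2 = 0.675, v̄ = (1.04+0.00)/2 = 0.52 → q = 6.9×0.675×0.52 = 2.422 m³/s
Q = Σ q = 16.51 m³/s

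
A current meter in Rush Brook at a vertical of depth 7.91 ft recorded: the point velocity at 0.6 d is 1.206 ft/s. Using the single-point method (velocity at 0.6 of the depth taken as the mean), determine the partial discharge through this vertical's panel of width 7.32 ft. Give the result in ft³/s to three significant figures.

69.8 ft³/s

v̄ = v₀.₆ = 1.206 ft/s
q = v̄ × d × w = 1.206 × 7.91 × 7.32 = 69.83 ft³/s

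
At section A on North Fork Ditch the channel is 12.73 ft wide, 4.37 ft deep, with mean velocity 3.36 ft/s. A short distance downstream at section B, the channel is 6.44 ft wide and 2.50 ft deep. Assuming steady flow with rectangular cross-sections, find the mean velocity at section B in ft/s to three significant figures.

11.6 ft/s

Q = A₁V₁ = (12.73×4.37) × 3.36 = 186.9 ft³/s
A₂ = 6.44 × 2.50 = 16.10 ft²
V₂ = Q/A₂ = 186.9/16.10 = 11.61 ft/s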